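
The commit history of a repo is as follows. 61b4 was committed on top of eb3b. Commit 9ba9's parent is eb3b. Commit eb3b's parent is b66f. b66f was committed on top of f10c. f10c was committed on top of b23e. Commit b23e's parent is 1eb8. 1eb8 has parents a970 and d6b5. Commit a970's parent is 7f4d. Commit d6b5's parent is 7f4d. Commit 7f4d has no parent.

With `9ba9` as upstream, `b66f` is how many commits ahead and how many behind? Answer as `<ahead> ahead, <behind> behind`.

0 ahead, 2 behind

Reachable from b66f: {1eb8, 7f4d, a970, b23e, b66f, d6b5, f10c}.
Reachable from 9ba9: {1eb8, 7f4d, 9ba9, a970, b23e, b66f, d6b5, eb3b, f10c}.
Only in b66f's history (ahead): {} — 0.
Only in 9ba9's history (behind): {9ba9, eb3b} — 2.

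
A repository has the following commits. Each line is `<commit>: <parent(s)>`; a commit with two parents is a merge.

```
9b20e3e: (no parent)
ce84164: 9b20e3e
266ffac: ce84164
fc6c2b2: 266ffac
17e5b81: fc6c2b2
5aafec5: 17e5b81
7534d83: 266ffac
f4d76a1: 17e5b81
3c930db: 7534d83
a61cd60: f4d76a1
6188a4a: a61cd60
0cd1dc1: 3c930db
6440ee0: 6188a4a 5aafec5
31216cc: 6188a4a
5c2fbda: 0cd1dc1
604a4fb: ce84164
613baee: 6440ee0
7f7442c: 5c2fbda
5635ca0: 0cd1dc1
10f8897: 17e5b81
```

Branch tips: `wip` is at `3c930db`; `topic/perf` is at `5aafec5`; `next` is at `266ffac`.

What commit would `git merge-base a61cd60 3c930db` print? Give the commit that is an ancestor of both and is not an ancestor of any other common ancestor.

Ancestors of a61cd60: {17e5b81, 266ffac, 9b20e3e, a61cd60, ce84164, f4d76a1, fc6c2b2}.
Ancestors of 3c930db: {266ffac, 3c930db, 7534d83, 9b20e3e, ce84164}.
Common ancestors: {266ffac, 9b20e3e, ce84164}.
Among these, 266ffac is not an ancestor of any other common ancestor — it is the merge base.

266ffac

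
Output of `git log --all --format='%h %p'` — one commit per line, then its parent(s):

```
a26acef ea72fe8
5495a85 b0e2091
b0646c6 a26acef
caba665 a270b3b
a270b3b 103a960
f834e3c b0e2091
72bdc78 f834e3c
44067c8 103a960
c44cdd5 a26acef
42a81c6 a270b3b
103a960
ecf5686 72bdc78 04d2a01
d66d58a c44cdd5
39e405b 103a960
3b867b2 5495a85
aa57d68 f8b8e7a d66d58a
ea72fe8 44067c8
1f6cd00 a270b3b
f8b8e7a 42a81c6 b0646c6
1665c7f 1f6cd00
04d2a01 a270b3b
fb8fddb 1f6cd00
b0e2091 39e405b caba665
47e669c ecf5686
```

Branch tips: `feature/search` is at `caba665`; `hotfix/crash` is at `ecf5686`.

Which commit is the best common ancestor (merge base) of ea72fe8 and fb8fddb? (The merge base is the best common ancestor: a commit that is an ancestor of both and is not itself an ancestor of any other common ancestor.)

Ancestors of ea72fe8: {103a960, 44067c8, ea72fe8}.
Ancestors of fb8fddb: {103a960, 1f6cd00, a270b3b, fb8fddb}.
Common ancestors: {103a960}.
The only common ancestor is 103a960, so it is the merge base.

103a960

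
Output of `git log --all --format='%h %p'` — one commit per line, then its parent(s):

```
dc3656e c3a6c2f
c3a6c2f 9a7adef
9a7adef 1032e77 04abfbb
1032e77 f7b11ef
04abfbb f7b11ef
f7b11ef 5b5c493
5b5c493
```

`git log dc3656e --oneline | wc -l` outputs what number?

Walking parent pointers from dc3656e: reachable set = {04abfbb, 1032e77, 5b5c493, 9a7adef, c3a6c2f, dc3656e, f7b11ef}.
That is 7 commits.

7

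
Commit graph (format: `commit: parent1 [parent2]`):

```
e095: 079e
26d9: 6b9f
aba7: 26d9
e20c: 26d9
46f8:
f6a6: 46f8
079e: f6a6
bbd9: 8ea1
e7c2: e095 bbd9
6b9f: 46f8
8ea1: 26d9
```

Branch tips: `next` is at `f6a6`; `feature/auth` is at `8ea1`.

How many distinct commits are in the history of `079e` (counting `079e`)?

Walking parent pointers from 079e: reachable set = {079e, 46f8, f6a6}.
That is 3 commits.

3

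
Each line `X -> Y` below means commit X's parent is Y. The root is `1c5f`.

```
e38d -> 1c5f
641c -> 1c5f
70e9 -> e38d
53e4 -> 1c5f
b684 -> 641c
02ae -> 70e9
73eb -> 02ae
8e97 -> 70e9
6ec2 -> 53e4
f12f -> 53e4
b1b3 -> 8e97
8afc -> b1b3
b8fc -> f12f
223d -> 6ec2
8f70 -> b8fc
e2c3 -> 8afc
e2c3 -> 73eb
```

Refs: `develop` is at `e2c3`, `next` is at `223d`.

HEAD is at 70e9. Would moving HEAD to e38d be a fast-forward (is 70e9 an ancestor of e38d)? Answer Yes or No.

A fast-forward from 70e9 to e38d is possible iff 70e9 is an ancestor of e38d.
Ancestors of e38d: {1c5f, e38d}.
70e9 is not among them, so fast-forward is not possible.

No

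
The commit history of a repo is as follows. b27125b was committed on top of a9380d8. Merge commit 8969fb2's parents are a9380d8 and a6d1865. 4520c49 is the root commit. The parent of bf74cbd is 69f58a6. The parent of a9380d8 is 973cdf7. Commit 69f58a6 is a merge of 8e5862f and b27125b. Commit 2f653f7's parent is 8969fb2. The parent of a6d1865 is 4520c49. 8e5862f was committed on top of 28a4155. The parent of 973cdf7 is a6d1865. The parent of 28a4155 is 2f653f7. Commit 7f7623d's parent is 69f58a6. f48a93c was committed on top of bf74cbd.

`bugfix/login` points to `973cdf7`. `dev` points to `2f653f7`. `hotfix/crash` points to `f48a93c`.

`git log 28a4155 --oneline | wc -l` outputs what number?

7

Walking parent pointers from 28a4155: reachable set = {28a4155, 2f653f7, 4520c49, 8969fb2, 973cdf7, a6d1865, a9380d8}.
That is 7 commits.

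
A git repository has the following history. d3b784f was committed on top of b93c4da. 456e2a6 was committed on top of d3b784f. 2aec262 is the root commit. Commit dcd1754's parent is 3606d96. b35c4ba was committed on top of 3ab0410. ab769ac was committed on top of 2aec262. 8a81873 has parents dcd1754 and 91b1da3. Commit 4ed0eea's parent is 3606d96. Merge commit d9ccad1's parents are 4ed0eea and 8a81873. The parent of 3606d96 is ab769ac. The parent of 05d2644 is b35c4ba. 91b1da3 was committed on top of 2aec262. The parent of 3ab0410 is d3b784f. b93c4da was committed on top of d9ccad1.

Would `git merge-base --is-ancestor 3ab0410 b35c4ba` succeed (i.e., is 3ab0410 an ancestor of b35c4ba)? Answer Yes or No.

Yes

Ancestors of b35c4ba (commits reachable by following parents): {2aec262, 3606d96, 3ab0410, 4ed0eea, 8a81873, 91b1da3, ab769ac, b35c4ba, b93c4da, d3b784f, d9ccad1, dcd1754}.
3ab0410 is in that set, so it is an ancestor of b35c4ba.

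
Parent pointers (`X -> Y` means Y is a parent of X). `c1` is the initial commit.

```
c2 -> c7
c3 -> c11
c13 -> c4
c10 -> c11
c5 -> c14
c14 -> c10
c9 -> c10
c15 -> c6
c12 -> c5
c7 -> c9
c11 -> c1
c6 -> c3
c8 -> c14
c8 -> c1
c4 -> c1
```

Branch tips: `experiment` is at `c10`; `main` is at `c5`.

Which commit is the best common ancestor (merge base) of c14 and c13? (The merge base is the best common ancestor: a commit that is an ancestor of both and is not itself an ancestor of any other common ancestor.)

c1

Ancestors of c14: {c1, c10, c11, c14}.
Ancestors of c13: {c1, c13, c4}.
Common ancestors: {c1}.
The only common ancestor is c1, so it is the merge base.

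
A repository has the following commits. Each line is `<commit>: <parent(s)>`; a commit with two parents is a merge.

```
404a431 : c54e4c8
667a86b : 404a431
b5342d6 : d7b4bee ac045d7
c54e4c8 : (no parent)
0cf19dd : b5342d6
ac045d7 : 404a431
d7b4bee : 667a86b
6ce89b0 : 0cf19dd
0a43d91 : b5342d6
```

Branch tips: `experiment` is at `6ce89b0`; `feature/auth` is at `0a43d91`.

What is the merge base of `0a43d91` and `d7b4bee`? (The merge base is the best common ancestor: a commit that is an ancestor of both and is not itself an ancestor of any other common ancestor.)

Ancestors of 0a43d91: {0a43d91, 404a431, 667a86b, ac045d7, b5342d6, c54e4c8, d7b4bee}.
Ancestors of d7b4bee: {404a431, 667a86b, c54e4c8, d7b4bee}.
Common ancestors: {404a431, 667a86b, c54e4c8, d7b4bee}.
Among these, d7b4bee is not an ancestor of any other common ancestor — it is the merge base.

d7b4bee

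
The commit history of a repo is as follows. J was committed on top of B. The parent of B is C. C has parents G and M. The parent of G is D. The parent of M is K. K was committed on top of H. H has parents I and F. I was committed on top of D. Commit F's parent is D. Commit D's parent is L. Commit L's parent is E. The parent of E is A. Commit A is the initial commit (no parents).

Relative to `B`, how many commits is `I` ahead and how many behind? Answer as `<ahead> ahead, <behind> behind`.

Reachable from I: {A, D, E, I, L}.
Reachable from B: {A, B, C, D, E, F, G, H, I, K, L, M}.
Only in I's history (ahead): {} — 0.
Only in B's history (behind): {B, C, F, G, H, K, M} — 7.

0 ahead, 7 behind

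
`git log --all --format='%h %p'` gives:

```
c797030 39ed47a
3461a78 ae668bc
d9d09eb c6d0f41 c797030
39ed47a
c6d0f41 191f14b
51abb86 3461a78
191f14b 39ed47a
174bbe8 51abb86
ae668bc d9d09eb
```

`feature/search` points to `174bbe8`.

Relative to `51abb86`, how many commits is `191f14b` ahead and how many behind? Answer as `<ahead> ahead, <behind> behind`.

0 ahead, 6 behind

Reachable from 191f14b: {191f14b, 39ed47a}.
Reachable from 51abb86: {191f14b, 3461a78, 39ed47a, 51abb86, ae668bc, c6d0f41, c797030, d9d09eb}.
Only in 191f14b's history (ahead): {} — 0.
Only in 51abb86's history (behind): {3461a78, 51abb86, ae668bc, c6d0f41, c797030, d9d09eb} — 6.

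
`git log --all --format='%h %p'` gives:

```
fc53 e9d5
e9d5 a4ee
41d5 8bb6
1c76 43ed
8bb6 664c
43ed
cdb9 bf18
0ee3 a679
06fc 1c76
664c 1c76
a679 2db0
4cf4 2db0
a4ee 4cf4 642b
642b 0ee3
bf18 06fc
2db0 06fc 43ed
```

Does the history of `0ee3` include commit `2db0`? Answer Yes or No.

Yes

Ancestors of 0ee3 (commits reachable by following parents): {06fc, 0ee3, 1c76, 2db0, 43ed, a679}.
2db0 is in that set, so it is an ancestor of 0ee3.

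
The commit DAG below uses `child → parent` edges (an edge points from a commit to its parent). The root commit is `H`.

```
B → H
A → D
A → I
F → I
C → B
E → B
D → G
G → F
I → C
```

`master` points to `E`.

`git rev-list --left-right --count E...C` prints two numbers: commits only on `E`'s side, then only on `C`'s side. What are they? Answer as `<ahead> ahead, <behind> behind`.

1 ahead, 1 behind

Reachable from E: {B, E, H}.
Reachable from C: {B, C, H}.
Only in E's history (ahead): {E} — 1.
Only in C's history (behind): {C} — 1.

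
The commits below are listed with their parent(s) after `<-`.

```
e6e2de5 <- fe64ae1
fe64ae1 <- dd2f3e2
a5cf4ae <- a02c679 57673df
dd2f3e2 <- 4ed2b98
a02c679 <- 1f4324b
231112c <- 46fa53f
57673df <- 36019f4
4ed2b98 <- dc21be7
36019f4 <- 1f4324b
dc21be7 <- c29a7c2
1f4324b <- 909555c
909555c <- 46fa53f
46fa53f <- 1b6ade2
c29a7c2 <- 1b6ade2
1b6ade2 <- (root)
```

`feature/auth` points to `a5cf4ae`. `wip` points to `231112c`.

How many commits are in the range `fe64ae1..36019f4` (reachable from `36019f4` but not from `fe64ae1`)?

4

Reachable from 36019f4: {1b6ade2, 1f4324b, 36019f4, 46fa53f, 909555c}.
Reachable from fe64ae1: {1b6ade2, 4ed2b98, c29a7c2, dc21be7, dd2f3e2, fe64ae1}.
In 36019f4's history but not fe64ae1's: {1f4324b, 36019f4, 46fa53f, 909555c} — 4 commits.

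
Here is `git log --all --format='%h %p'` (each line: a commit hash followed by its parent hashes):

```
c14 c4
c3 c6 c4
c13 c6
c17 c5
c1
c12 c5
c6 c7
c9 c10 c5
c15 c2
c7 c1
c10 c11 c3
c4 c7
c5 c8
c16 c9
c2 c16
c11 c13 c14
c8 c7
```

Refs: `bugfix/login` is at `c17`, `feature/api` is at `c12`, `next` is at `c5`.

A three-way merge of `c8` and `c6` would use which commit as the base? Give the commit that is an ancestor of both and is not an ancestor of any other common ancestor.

Ancestors of c8: {c1, c7, c8}.
Ancestors of c6: {c1, c6, c7}.
Common ancestors: {c1, c7}.
Among these, c7 is not an ancestor of any other common ancestor — it is the merge base.

c7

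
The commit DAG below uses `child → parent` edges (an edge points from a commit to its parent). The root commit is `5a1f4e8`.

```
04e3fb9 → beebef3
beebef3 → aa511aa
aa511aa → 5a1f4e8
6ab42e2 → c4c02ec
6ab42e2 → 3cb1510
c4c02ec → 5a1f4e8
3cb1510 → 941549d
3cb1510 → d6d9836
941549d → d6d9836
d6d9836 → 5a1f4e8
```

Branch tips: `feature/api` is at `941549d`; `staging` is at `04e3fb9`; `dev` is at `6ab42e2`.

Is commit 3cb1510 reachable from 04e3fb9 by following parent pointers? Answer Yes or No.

Ancestors of 04e3fb9: {04e3fb9, 5a1f4e8, aa511aa, beebef3}.
3cb1510 is not in that set, so it is not an ancestor of 04e3fb9.

No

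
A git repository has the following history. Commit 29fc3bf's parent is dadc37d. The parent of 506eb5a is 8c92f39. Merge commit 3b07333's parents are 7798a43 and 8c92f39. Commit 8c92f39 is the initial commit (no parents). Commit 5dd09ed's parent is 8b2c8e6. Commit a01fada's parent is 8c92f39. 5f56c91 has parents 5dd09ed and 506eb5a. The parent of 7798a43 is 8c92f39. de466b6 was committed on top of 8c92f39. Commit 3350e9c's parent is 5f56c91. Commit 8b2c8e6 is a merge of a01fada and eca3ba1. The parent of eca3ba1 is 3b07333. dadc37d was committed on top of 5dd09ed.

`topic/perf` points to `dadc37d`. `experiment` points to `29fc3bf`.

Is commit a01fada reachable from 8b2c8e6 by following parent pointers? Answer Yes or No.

Yes

Ancestors of 8b2c8e6 (commits reachable by following parents): {3b07333, 7798a43, 8b2c8e6, 8c92f39, a01fada, eca3ba1}.
a01fada is in that set, so it is an ancestor of 8b2c8e6.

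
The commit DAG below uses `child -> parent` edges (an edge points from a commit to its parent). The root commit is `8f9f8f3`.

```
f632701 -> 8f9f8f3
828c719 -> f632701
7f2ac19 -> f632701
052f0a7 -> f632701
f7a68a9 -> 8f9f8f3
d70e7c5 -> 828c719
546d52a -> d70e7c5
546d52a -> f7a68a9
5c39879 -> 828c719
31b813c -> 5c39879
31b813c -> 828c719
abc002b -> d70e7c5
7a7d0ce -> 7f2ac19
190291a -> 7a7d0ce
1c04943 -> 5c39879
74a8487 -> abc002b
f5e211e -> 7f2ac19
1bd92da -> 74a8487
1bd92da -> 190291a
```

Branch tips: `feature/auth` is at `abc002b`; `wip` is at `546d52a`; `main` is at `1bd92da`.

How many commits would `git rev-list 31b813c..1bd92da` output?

7

Reachable from 1bd92da: {190291a, 1bd92da, 74a8487, 7a7d0ce, 7f2ac19, 828c719, 8f9f8f3, abc002b, d70e7c5, f632701}.
Reachable from 31b813c: {31b813c, 5c39879, 828c719, 8f9f8f3, f632701}.
In 1bd92da's history but not 31b813c's: {190291a, 1bd92da, 74a8487, 7a7d0ce, 7f2ac19, abc002b, d70e7c5} — 7 commits.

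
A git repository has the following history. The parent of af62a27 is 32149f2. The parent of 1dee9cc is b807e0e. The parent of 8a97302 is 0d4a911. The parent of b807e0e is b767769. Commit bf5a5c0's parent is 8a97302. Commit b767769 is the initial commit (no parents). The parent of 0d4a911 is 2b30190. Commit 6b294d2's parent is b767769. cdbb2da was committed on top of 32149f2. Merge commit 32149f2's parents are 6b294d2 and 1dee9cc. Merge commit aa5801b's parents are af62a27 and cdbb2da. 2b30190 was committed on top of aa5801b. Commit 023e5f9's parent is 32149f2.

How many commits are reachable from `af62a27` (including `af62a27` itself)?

6

Walking parent pointers from af62a27: reachable set = {1dee9cc, 32149f2, 6b294d2, af62a27, b767769, b807e0e}.
That is 6 commits.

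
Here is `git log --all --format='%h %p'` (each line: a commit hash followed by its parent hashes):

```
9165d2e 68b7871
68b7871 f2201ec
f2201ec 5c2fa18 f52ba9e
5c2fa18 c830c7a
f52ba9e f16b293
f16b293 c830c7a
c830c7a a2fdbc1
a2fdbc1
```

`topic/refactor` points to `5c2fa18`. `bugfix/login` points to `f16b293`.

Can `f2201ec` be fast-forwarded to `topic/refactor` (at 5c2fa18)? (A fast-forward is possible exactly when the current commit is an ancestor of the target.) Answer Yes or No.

No

A fast-forward from f2201ec to 5c2fa18 is possible iff f2201ec is an ancestor of 5c2fa18.
Ancestors of 5c2fa18: {5c2fa18, a2fdbc1, c830c7a}.
f2201ec is not among them, so fast-forward is not possible.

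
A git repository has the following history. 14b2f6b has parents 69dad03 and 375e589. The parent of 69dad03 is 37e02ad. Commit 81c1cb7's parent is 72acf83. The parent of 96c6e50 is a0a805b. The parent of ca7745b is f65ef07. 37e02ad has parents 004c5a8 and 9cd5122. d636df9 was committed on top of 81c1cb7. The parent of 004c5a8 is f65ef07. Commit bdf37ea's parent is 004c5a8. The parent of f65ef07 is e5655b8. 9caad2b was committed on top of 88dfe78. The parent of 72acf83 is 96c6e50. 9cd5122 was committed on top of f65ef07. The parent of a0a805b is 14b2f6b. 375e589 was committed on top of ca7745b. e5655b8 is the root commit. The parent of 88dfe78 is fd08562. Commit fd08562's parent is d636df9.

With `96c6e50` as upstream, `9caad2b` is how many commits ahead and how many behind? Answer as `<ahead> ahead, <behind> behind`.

6 ahead, 0 behind

Reachable from 9caad2b: {004c5a8, 14b2f6b, 375e589, 37e02ad, 69dad03, 72acf83, 81c1cb7, 88dfe78, 96c6e50, 9caad2b, 9cd5122, a0a805b, ca7745b, d636df9, e5655b8, f65ef07, fd08562}.
Reachable from 96c6e50: {004c5a8, 14b2f6b, 375e589, 37e02ad, 69dad03, 96c6e50, 9cd5122, a0a805b, ca7745b, e5655b8, f65ef07}.
Only in 9caad2b's history (ahead): {72acf83, 81c1cb7, 88dfe78, 9caad2b, d636df9, fd08562} — 6.
Only in 96c6e50's history (behind): {} — 0.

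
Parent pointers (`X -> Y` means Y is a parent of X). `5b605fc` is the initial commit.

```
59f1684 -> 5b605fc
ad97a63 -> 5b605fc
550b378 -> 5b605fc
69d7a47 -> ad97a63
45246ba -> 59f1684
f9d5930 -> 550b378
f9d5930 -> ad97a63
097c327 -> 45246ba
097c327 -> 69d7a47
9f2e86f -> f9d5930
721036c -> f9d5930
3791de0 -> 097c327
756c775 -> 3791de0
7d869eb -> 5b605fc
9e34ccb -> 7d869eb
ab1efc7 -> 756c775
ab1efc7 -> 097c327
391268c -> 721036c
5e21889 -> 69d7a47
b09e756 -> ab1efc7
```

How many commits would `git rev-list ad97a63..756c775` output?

6

Reachable from 756c775: {097c327, 3791de0, 45246ba, 59f1684, 5b605fc, 69d7a47, 756c775, ad97a63}.
Reachable from ad97a63: {5b605fc, ad97a63}.
In 756c775's history but not ad97a63's: {097c327, 3791de0, 45246ba, 59f1684, 69d7a47, 756c775} — 6 commits.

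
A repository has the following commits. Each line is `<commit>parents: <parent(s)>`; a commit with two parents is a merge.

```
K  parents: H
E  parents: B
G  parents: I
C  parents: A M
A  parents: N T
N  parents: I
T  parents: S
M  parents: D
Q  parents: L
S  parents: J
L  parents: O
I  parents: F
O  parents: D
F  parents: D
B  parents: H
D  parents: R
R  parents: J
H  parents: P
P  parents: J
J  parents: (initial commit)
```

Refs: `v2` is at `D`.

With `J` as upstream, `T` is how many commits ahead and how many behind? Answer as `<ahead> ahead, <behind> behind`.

Reachable from T: {J, S, T}.
Reachable from J: {J}.
Only in T's history (ahead): {S, T} — 2.
Only in J's history (behind): {} — 0.

2 ahead, 0 behind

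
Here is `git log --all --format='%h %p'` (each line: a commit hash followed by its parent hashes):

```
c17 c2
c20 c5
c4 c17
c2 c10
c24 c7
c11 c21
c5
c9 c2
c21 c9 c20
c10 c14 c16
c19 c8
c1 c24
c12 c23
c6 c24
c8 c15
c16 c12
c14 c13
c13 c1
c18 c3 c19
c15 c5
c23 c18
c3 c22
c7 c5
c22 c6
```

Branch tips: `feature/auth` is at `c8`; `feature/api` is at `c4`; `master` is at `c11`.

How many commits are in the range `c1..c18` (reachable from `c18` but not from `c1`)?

Reachable from c18: {c15, c18, c19, c22, c24, c3, c5, c6, c7, c8}.
Reachable from c1: {c1, c24, c5, c7}.
In c18's history but not c1's: {c15, c18, c19, c22, c3, c6, c8} — 7 commits.

7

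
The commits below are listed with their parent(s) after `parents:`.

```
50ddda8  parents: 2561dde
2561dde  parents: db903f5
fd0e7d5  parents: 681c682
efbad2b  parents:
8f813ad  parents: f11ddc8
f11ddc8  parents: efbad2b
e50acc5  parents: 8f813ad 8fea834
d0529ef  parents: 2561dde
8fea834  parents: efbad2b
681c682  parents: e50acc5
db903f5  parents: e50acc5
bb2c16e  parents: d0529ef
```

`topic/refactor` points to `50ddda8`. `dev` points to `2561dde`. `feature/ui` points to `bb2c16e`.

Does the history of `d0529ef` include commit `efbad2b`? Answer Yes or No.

Ancestors of d0529ef (commits reachable by following parents): {2561dde, 8f813ad, 8fea834, d0529ef, db903f5, e50acc5, efbad2b, f11ddc8}.
efbad2b is in that set, so it is an ancestor of d0529ef.

Yes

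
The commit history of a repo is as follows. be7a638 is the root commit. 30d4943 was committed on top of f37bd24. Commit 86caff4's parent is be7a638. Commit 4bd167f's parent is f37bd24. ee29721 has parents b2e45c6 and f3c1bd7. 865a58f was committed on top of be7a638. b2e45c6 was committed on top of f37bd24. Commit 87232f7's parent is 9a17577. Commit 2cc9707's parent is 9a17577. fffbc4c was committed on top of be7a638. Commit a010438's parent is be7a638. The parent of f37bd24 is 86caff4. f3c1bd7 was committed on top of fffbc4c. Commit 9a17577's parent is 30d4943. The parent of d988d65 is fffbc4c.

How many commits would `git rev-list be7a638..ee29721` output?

Reachable from ee29721: {86caff4, b2e45c6, be7a638, ee29721, f37bd24, f3c1bd7, fffbc4c}.
Reachable from be7a638: {be7a638}.
In ee29721's history but not be7a638's: {86caff4, b2e45c6, ee29721, f37bd24, f3c1bd7, fffbc4c} — 6 commits.

6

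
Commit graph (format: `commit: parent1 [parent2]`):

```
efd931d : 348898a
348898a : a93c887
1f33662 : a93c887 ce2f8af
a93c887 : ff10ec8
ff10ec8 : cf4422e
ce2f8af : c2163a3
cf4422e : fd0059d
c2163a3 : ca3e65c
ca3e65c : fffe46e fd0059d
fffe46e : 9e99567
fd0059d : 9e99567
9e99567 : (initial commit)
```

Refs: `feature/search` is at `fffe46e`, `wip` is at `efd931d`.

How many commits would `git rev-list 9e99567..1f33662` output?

Reachable from 1f33662: {1f33662, 9e99567, a93c887, c2163a3, ca3e65c, ce2f8af, cf4422e, fd0059d, ff10ec8, fffe46e}.
Reachable from 9e99567: {9e99567}.
In 1f33662's history but not 9e99567's: {1f33662, a93c887, c2163a3, ca3e65c, ce2f8af, cf4422e, fd0059d, ff10ec8, fffe46e} — 9 commits.

9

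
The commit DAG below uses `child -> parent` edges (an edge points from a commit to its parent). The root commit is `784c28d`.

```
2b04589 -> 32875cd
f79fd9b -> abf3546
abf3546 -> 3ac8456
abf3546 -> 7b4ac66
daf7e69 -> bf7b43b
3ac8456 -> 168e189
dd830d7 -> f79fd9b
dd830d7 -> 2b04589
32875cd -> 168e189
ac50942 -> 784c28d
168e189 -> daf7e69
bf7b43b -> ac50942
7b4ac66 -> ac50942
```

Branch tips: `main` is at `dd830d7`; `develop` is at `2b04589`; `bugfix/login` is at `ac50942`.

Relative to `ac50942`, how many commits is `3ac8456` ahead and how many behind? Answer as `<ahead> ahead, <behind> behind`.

4 ahead, 0 behind

Reachable from 3ac8456: {168e189, 3ac8456, 784c28d, ac50942, bf7b43b, daf7e69}.
Reachable from ac50942: {784c28d, ac50942}.
Only in 3ac8456's history (ahead): {168e189, 3ac8456, bf7b43b, daf7e69} — 4.
Only in ac50942's history (behind): {} — 0.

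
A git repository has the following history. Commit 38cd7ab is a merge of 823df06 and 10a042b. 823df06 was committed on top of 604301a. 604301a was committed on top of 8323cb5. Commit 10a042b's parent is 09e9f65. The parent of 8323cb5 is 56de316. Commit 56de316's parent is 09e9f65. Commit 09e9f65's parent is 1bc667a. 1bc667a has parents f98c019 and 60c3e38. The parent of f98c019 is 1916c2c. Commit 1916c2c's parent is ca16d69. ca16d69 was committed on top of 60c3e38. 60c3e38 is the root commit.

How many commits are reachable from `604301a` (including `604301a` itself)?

9

Walking parent pointers from 604301a: reachable set = {09e9f65, 1916c2c, 1bc667a, 56de316, 604301a, 60c3e38, 8323cb5, ca16d69, f98c019}.
That is 9 commits.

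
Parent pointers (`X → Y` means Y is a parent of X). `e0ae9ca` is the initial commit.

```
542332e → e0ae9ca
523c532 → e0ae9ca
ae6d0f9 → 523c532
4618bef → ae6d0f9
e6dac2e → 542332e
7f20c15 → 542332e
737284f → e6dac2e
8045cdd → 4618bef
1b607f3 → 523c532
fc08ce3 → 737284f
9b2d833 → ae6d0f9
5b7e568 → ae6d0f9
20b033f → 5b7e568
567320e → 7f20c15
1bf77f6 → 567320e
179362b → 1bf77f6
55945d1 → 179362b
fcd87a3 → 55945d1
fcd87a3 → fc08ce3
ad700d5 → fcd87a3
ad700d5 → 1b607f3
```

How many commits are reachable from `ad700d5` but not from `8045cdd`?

12

Reachable from ad700d5: {179362b, 1b607f3, 1bf77f6, 523c532, 542332e, 55945d1, 567320e, 737284f, 7f20c15, ad700d5, e0ae9ca, e6dac2e, fc08ce3, fcd87a3}.
Reachable from 8045cdd: {4618bef, 523c532, 8045cdd, ae6d0f9, e0ae9ca}.
In ad700d5's history but not 8045cdd's: {179362b, 1b607f3, 1bf77f6, 542332e, 55945d1, 567320e, 737284f, 7f20c15, ad700d5, e6dac2e, fc08ce3, fcd87a3} — 12 commits.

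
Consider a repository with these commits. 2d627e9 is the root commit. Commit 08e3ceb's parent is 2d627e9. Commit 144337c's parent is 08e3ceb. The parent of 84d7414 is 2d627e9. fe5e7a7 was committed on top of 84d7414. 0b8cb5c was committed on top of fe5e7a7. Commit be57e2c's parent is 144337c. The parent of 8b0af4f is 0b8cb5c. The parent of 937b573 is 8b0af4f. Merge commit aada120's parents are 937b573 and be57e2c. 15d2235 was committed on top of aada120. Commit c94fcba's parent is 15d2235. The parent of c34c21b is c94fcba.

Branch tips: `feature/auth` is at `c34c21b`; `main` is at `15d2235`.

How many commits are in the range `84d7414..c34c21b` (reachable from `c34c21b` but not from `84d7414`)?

Reachable from c34c21b: {08e3ceb, 0b8cb5c, 144337c, 15d2235, 2d627e9, 84d7414, 8b0af4f, 937b573, aada120, be57e2c, c34c21b, c94fcba, fe5e7a7}.
Reachable from 84d7414: {2d627e9, 84d7414}.
In c34c21b's history but not 84d7414's: {08e3ceb, 0b8cb5c, 144337c, 15d2235, 8b0af4f, 937b573, aada120, be57e2c, c34c21b, c94fcba, fe5e7a7} — 11 commits.

11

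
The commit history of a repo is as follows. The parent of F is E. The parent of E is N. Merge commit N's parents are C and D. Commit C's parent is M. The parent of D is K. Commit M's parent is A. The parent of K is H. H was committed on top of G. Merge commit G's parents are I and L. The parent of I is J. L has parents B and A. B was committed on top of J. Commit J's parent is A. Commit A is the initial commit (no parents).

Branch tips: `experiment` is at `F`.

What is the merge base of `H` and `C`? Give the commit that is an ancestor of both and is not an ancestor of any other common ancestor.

A

Ancestors of H: {A, B, G, H, I, J, L}.
Ancestors of C: {A, C, M}.
Common ancestors: {A}.
The only common ancestor is A, so it is the merge base.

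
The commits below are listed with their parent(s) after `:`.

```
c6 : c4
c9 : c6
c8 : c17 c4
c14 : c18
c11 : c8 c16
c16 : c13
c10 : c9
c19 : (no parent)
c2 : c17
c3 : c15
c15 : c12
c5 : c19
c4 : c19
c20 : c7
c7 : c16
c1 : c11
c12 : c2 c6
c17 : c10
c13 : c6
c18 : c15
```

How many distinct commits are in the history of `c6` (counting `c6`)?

3

Walking parent pointers from c6: reachable set = {c19, c4, c6}.
That is 3 commits.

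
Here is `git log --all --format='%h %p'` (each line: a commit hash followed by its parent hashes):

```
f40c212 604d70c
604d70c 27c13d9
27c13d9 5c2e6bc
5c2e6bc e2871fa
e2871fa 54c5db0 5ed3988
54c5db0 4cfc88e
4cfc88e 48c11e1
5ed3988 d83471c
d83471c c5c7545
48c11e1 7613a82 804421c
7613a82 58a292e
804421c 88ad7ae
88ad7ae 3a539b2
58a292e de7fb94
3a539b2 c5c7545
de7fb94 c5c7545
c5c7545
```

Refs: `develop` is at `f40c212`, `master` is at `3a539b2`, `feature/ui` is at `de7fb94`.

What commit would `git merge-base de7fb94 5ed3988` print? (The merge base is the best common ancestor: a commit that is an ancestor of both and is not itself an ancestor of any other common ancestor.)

Ancestors of de7fb94: {c5c7545, de7fb94}.
Ancestors of 5ed3988: {5ed3988, c5c7545, d83471c}.
Common ancestors: {c5c7545}.
The only common ancestor is c5c7545, so it is the merge base.

c5c7545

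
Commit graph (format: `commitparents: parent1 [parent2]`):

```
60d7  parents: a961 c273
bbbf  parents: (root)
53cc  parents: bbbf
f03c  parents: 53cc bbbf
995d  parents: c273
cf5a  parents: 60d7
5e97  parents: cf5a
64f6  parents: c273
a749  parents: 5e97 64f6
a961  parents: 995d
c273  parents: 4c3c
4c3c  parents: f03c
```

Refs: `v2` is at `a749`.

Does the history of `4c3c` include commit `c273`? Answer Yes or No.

No

Ancestors of 4c3c: {4c3c, 53cc, bbbf, f03c}.
c273 is not in that set, so it is not an ancestor of 4c3c.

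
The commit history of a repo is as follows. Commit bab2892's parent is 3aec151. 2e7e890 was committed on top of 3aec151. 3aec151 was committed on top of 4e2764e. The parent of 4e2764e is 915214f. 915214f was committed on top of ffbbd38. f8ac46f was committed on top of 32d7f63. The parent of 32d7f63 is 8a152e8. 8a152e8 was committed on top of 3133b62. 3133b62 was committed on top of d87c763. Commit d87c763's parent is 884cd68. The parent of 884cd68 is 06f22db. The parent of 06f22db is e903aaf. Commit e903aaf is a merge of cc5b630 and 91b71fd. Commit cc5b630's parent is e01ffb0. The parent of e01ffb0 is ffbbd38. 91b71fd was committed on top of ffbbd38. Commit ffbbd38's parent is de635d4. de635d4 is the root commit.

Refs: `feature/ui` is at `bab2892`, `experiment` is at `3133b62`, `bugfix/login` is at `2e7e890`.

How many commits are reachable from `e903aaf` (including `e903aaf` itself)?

6

Walking parent pointers from e903aaf: reachable set = {91b71fd, cc5b630, de635d4, e01ffb0, e903aaf, ffbbd38}.
That is 6 commits.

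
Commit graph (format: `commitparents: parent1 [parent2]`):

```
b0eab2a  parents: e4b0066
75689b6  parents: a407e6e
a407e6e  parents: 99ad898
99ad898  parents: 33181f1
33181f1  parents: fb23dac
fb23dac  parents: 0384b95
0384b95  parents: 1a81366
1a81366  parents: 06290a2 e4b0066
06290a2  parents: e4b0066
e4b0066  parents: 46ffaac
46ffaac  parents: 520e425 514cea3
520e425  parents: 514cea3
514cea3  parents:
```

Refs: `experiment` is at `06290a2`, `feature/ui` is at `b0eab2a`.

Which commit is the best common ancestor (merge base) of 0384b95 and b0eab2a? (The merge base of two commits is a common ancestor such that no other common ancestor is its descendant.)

Ancestors of 0384b95: {0384b95, 06290a2, 1a81366, 46ffaac, 514cea3, 520e425, e4b0066}.
Ancestors of b0eab2a: {46ffaac, 514cea3, 520e425, b0eab2a, e4b0066}.
Common ancestors: {46ffaac, 514cea3, 520e425, e4b0066}.
Among these, e4b0066 is not an ancestor of any other common ancestor — it is the merge base.

e4b0066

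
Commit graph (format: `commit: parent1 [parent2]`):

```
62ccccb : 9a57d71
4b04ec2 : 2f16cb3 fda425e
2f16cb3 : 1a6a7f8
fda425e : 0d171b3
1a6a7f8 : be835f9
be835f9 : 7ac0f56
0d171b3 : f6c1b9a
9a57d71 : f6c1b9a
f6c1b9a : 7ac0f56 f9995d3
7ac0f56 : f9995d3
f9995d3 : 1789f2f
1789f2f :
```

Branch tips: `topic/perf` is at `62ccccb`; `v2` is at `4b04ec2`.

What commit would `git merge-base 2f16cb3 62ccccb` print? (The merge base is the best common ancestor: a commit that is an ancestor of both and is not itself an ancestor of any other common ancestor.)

Ancestors of 2f16cb3: {1789f2f, 1a6a7f8, 2f16cb3, 7ac0f56, be835f9, f9995d3}.
Ancestors of 62ccccb: {1789f2f, 62ccccb, 7ac0f56, 9a57d71, f6c1b9a, f9995d3}.
Common ancestors: {1789f2f, 7ac0f56, f9995d3}.
Among these, 7ac0f56 is not an ancestor of any other common ancestor — it is the merge base.

7ac0f56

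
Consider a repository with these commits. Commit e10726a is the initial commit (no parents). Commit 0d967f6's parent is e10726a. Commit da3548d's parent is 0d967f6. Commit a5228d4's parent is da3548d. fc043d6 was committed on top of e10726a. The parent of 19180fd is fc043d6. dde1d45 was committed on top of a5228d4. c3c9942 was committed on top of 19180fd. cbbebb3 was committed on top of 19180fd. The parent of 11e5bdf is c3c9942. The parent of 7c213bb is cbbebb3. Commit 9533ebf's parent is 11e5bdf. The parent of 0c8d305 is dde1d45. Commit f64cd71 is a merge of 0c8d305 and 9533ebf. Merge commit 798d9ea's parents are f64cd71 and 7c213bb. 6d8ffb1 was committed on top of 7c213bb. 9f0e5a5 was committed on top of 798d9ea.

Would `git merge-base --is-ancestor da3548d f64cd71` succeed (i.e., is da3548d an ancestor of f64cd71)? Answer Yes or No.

Yes

Ancestors of f64cd71 (commits reachable by following parents): {0c8d305, 0d967f6, 11e5bdf, 19180fd, 9533ebf, a5228d4, c3c9942, da3548d, dde1d45, e10726a, f64cd71, fc043d6}.
da3548d is in that set, so it is an ancestor of f64cd71.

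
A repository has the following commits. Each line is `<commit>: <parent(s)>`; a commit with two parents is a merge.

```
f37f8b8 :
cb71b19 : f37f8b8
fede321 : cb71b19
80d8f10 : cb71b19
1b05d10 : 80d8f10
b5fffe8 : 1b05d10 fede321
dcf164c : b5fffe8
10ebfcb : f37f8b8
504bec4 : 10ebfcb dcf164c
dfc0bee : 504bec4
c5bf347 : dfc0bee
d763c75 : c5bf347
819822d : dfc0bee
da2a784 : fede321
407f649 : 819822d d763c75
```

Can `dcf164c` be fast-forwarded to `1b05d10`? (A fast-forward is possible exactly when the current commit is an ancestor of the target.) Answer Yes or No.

No

A fast-forward from dcf164c to 1b05d10 is possible iff dcf164c is an ancestor of 1b05d10.
Ancestors of 1b05d10: {1b05d10, 80d8f10, cb71b19, f37f8b8}.
dcf164c is not among them, so fast-forward is not possible.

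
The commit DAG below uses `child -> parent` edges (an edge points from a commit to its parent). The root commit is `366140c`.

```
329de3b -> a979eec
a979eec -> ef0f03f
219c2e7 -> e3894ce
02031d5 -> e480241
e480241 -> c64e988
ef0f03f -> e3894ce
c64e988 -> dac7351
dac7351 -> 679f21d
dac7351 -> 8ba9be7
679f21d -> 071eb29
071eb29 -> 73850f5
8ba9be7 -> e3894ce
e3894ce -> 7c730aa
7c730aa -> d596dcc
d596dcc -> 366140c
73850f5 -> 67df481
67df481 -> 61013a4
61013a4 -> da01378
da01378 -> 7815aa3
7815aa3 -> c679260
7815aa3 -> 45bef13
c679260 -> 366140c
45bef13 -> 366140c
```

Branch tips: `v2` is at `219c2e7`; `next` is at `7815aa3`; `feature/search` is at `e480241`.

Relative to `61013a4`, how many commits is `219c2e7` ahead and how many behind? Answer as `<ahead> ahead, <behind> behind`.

Reachable from 219c2e7: {219c2e7, 366140c, 7c730aa, d596dcc, e3894ce}.
Reachable from 61013a4: {366140c, 45bef13, 61013a4, 7815aa3, c679260, da01378}.
Only in 219c2e7's history (ahead): {219c2e7, 7c730aa, d596dcc, e3894ce} — 4.
Only in 61013a4's history (behind): {45bef13, 61013a4, 7815aa3, c679260, da01378} — 5.

4 ahead, 5 behind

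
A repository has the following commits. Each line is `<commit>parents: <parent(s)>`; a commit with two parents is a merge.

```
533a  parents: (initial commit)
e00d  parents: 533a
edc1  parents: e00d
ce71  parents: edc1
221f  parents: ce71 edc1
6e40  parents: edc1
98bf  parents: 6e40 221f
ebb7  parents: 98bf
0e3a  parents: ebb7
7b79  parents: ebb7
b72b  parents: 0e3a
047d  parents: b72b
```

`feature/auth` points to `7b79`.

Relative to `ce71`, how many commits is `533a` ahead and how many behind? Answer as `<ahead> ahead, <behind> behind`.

Reachable from 533a: {533a}.
Reachable from ce71: {533a, ce71, e00d, edc1}.
Only in 533a's history (ahead): {} — 0.
Only in ce71's history (behind): {ce71, e00d, edc1} — 3.

0 ahead, 3 behind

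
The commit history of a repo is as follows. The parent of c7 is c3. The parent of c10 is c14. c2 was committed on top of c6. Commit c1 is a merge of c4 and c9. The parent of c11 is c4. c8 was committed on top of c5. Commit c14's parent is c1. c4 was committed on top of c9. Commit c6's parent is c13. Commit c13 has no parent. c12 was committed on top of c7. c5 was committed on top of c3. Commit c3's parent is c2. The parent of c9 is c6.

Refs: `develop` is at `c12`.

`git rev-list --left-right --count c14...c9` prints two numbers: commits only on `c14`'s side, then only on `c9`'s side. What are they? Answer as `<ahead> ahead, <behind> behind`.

3 ahead, 0 behind

Reachable from c14: {c1, c13, c14, c4, c6, c9}.
Reachable from c9: {c13, c6, c9}.
Only in c14's history (ahead): {c1, c14, c4} — 3.
Only in c9's history (behind): {} — 0.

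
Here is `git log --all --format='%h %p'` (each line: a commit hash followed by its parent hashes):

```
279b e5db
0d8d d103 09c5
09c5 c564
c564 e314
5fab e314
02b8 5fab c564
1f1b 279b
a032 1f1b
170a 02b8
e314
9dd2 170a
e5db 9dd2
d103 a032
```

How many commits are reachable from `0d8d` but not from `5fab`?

Reachable from 0d8d: {02b8, 09c5, 0d8d, 170a, 1f1b, 279b, 5fab, 9dd2, a032, c564, d103, e314, e5db}.
Reachable from 5fab: {5fab, e314}.
In 0d8d's history but not 5fab's: {02b8, 09c5, 0d8d, 170a, 1f1b, 279b, 9dd2, a032, c564, d103, e5db} — 11 commits.

11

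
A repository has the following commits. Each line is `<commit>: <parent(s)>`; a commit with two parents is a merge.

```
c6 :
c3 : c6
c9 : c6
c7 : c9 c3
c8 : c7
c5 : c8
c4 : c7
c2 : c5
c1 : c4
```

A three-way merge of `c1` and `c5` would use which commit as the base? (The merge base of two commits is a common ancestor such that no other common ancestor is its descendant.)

Ancestors of c1: {c1, c3, c4, c6, c7, c9}.
Ancestors of c5: {c3, c5, c6, c7, c8, c9}.
Common ancestors: {c3, c6, c7, c9}.
Among these, c7 is not an ancestor of any other common ancestor — it is the merge base.

c7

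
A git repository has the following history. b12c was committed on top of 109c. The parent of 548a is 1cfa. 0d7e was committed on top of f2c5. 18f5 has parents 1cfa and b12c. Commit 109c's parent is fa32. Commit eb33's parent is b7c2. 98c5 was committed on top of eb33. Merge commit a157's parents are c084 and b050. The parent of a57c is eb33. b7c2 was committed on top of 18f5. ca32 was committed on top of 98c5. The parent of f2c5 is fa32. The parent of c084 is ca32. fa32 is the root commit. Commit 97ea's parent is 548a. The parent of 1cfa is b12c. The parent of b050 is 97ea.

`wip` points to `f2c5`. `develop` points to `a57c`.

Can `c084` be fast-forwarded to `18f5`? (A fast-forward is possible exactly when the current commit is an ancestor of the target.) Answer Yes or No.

No

A fast-forward from c084 to 18f5 is possible iff c084 is an ancestor of 18f5.
Ancestors of 18f5: {109c, 18f5, 1cfa, b12c, fa32}.
c084 is not among them, so fast-forward is not possible.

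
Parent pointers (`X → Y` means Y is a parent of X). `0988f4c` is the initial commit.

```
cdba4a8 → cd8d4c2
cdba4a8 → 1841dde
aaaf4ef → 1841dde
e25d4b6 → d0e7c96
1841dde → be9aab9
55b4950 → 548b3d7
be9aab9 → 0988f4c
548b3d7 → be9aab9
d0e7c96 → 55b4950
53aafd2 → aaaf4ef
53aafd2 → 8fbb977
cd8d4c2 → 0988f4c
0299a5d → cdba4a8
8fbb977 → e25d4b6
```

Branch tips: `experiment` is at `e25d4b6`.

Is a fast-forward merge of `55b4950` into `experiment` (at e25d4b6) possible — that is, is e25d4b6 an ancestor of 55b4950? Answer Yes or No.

A fast-forward from e25d4b6 to 55b4950 is possible iff e25d4b6 is an ancestor of 55b4950.
Ancestors of 55b4950: {0988f4c, 548b3d7, 55b4950, be9aab9}.
e25d4b6 is not among them, so fast-forward is not possible.

No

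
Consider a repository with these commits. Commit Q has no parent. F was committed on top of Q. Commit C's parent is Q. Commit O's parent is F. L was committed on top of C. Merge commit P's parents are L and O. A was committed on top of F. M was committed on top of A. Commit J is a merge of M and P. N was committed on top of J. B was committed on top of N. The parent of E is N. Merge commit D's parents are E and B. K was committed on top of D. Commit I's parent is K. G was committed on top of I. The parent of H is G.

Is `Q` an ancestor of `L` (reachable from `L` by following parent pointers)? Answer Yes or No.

Yes

Ancestors of L (commits reachable by following parents): {C, L, Q}.
Q is in that set, so it is an ancestor of L.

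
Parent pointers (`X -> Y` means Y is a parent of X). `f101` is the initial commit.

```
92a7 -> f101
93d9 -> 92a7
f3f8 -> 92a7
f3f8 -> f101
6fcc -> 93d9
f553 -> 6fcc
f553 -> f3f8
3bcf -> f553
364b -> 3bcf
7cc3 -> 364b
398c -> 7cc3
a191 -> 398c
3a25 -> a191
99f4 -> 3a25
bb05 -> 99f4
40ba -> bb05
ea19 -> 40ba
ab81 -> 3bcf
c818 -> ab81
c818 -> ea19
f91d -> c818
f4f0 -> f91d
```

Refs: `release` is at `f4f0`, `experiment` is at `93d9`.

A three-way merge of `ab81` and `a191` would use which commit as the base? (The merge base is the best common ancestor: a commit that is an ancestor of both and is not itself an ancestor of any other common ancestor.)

3bcf

Ancestors of ab81: {3bcf, 6fcc, 92a7, 93d9, ab81, f101, f3f8, f553}.
Ancestors of a191: {364b, 398c, 3bcf, 6fcc, 7cc3, 92a7, 93d9, a191, f101, f3f8, f553}.
Common ancestors: {3bcf, 6fcc, 92a7, 93d9, f101, f3f8, f553}.
Among these, 3bcf is not an ancestor of any other common ancestor — it is the merge base.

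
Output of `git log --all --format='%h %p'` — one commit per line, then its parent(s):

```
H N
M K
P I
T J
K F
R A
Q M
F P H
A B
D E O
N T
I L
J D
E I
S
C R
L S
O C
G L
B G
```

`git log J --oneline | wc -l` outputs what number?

Walking parent pointers from J: reachable set = {A, B, C, D, E, G, I, J, L, O, R, S}.
That is 12 commits.

12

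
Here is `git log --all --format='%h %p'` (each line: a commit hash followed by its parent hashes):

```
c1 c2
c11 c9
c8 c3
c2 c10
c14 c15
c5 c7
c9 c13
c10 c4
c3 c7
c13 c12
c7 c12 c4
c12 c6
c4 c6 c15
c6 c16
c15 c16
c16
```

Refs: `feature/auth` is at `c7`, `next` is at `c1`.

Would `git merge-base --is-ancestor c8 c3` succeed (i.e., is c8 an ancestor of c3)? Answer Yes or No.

Ancestors of c3: {c12, c15, c16, c3, c4, c6, c7}.
c8 is not in that set, so it is not an ancestor of c3.

No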